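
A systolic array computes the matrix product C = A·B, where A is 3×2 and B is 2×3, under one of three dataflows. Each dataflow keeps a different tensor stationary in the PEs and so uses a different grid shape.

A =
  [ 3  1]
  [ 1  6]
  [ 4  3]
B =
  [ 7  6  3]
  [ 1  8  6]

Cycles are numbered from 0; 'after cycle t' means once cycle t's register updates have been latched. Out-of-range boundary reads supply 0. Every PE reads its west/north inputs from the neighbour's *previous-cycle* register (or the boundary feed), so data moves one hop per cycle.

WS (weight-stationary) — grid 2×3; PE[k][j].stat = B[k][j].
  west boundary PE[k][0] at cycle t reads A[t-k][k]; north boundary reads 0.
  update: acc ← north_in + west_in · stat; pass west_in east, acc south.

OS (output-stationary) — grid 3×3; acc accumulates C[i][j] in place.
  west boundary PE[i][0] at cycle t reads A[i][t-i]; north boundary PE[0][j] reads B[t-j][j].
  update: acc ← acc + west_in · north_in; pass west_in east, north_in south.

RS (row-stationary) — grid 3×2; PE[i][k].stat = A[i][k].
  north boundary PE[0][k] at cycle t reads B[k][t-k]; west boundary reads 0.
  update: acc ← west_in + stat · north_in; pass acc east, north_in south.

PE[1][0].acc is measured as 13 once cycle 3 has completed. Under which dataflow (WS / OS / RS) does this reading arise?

Under WS (2×3), PE[1][0]:
  cycle 0: PE[1][0] → acc 0, east 0, south 0
  cycle 1: PE[1][0] → acc 22, east 1, south 22
  cycle 2: PE[1][0] → acc 13, east 6, south 13
  cycle 3: PE[1][0] → acc 31, east 3, south 31
Under OS (3×3), PE[1][0]:
  cycle 0: PE[1][0] → acc 0, east 0, south 0
  cycle 1: PE[1][0] → acc 7, east 1, south 7
  cycle 2: PE[1][0] → acc 13, east 6, south 1
  cycle 3: PE[1][0] → acc 13, east 0, south 0
Under RS (3×2), PE[1][0]:
  cycle 0: PE[1][0] → acc 0, east 0, south 0
  cycle 1: PE[1][0] → acc 7, east 7, south 7
  cycle 2: PE[1][0] → acc 6, east 6, south 6
  cycle 3: PE[1][0] → acc 3, east 3, south 3

dataflow = OS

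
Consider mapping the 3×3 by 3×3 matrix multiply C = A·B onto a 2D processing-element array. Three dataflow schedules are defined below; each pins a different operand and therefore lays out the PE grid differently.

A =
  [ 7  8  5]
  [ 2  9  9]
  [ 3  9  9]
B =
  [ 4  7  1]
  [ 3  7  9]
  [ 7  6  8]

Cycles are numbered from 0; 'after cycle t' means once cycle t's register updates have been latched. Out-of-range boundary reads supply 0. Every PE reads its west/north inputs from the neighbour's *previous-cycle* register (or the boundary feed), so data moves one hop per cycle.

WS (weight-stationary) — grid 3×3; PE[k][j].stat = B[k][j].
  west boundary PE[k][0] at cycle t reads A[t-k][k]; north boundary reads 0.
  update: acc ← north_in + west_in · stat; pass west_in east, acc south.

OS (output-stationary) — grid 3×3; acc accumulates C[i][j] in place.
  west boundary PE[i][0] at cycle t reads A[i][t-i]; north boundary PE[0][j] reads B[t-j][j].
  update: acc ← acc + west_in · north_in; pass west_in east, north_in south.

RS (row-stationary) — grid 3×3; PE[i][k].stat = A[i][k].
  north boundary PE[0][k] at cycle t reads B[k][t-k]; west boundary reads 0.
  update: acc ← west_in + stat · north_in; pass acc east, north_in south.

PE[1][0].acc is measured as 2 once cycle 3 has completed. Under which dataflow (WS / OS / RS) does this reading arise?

dataflow = RS

— WS: 3×3; PE[1][0] trace:
  [0] (1,0) acc=0 (h:0 v:0)
  [1] (1,0) acc=52 (h:8 v:52)
  [2] (1,0) acc=35 (h:9 v:35)
  [3] (1,0) acc=39 (h:9 v:39)
— OS: 3×3; PE[1][0] trace:
  [0] (1,0) acc=0 (h:0 v:0)
  [1] (1,0) acc=8 (h:2 v:4)
  [2] (1,0) acc=35 (h:9 v:3)
  [3] (1,0) acc=98 (h:9 v:7)
— RS: 3×3; PE[1][0] trace:
  [0] (1,0) acc=0 (h:0 v:0)
  [1] (1,0) acc=8 (h:8 v:4)
  [2] (1,0) acc=14 (h:14 v:7)
  [3] (1,0) acc=2 (h:2 v:1)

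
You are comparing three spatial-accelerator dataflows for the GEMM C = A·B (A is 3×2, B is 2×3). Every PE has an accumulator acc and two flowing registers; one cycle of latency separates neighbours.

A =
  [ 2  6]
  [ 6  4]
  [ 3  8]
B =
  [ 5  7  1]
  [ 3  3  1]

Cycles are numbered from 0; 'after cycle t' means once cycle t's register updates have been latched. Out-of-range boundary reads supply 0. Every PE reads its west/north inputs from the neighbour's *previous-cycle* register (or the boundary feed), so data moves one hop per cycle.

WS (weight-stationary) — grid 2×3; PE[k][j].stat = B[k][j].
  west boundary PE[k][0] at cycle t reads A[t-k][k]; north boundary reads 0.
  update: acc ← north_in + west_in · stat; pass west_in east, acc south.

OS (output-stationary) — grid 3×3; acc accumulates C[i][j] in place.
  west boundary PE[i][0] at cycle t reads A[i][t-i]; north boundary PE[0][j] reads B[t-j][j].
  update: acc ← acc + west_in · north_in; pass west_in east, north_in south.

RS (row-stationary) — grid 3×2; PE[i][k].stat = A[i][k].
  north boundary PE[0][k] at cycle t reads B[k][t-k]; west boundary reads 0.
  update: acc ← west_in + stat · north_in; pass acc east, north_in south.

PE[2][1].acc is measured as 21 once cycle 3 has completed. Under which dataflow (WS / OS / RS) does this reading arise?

dataflow = OS

WS: PE[2][1] is outside its 2×3 grid.
OS (3×3 grid), PE[2][1]:
  c0 r2c1: 0 / 0 / 0
  c1 r2c1: 0 / 0 / 0
  c2 r2c1: 0 / 0 / 0
  c3 r2c1: 21 / 3 / 7
RS (3×2 grid), PE[2][1]:
  c0 r2c1: 0 / 0 / 0
  c1 r2c1: 0 / 0 / 0
  c2 r2c1: 0 / 0 / 0
  c3 r2c1: 39 / 39 / 3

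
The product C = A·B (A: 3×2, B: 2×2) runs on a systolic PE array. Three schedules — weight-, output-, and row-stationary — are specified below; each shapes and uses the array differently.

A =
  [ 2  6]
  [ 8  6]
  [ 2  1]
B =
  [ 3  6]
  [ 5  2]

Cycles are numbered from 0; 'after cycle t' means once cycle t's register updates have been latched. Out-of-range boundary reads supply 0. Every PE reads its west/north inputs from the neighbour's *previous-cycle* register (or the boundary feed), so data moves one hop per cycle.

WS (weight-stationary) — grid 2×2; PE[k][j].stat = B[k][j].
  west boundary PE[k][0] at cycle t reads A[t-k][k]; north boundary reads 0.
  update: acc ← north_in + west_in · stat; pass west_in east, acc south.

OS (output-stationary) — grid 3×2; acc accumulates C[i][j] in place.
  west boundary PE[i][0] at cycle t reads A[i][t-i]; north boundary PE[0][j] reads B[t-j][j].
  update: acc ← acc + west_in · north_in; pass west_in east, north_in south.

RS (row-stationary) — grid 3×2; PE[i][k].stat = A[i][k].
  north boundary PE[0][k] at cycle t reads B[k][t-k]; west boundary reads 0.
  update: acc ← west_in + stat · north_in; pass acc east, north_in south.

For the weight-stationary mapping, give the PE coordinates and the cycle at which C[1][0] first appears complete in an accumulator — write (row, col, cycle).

WS: C[1][0] accumulates in PE[1][0]:
  @0  [1,0]  acc 0  |  →0  ↓0
  @1  [1,0]  acc 36  |  →6  ↓36
  @2  [1,0]  acc 54  |  →6  ↓54

(row, col, cycle) = (1, 0, 2)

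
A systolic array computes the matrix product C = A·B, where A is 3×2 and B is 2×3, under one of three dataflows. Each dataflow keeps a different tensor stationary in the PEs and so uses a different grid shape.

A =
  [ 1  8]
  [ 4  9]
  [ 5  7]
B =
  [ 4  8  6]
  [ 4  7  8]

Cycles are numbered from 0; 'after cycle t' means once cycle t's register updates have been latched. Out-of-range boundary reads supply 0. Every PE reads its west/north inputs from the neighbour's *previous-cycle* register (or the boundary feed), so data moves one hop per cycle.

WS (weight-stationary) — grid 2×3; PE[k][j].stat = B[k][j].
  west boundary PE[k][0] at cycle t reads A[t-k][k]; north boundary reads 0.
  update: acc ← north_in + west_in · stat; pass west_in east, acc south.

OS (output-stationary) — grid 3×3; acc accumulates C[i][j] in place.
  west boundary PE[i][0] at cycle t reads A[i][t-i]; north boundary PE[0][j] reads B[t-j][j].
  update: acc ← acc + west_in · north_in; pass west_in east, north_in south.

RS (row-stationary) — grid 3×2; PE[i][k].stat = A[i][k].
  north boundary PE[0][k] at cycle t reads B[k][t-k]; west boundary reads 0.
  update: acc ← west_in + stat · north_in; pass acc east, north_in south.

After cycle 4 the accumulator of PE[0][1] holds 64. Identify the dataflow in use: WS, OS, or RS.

dataflow = OS

— WS: 2×3; PE[0][1] trace:
  step 0 · PE0,1: acc=0; fwd→0 fwd↓0
  step 1 · PE0,1: acc=8; fwd→1 fwd↓8
  step 2 · PE0,1: acc=32; fwd→4 fwd↓32
  step 3 · PE0,1: acc=40; fwd→5 fwd↓40
  step 4 · PE0,1: acc=0; fwd→0 fwd↓0
— OS: 3×3; PE[0][1] trace:
  step 0 · PE0,1: acc=0; fwd→0 fwd↓0
  step 1 · PE0,1: acc=8; fwd→1 fwd↓8
  step 2 · PE0,1: acc=64; fwd→8 fwd↓7
  step 3 · PE0,1: acc=64; fwd→0 fwd↓0
  step 4 · PE0,1: acc=64; fwd→0 fwd↓0
— RS: 3×2; PE[0][1] trace:
  step 0 · PE0,1: acc=0; fwd→0 fwd↓0
  step 1 · PE0,1: acc=36; fwd→36 fwd↓4
  step 2 · PE0,1: acc=64; fwd→64 fwd↓7
  step 3 · PE0,1: acc=70; fwd→70 fwd↓8
  step 4 · PE0,1: acc=0; fwd→0 fwd↓0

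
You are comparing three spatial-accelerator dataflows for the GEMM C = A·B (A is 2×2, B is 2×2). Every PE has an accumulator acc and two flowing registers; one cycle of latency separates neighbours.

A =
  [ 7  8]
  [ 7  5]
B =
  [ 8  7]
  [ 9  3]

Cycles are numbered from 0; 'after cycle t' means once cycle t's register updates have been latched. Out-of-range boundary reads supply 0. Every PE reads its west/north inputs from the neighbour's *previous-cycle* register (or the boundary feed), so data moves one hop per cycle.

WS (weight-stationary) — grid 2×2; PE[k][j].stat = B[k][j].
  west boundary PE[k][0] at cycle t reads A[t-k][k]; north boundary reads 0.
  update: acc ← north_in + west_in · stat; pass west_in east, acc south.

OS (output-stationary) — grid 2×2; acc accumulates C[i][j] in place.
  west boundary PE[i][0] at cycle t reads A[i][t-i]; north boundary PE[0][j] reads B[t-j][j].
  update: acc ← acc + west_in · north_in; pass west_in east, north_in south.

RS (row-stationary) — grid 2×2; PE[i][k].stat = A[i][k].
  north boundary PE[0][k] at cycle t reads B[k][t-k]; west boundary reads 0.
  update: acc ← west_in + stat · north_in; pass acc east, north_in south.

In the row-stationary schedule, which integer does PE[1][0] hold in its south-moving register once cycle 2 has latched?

register = 7

RS 2×2: PE[1][0] cycle-by-cycle (with neighbour feeds):
  after 0 — PE[0][0] acc=56, pass-E 56, pass-S 8
  after 0 — PE[1][0] acc=0, pass-E 0, pass-S 0
  after 1 — PE[0][0] acc=49, pass-E 49, pass-S 7
  after 1 — PE[1][0] acc=56, pass-E 56, pass-S 8
  after 2 — PE[0][0] acc=0, pass-E 0, pass-S 0
  after 2 — PE[1][0] acc=49, pass-E 49, pass-S 7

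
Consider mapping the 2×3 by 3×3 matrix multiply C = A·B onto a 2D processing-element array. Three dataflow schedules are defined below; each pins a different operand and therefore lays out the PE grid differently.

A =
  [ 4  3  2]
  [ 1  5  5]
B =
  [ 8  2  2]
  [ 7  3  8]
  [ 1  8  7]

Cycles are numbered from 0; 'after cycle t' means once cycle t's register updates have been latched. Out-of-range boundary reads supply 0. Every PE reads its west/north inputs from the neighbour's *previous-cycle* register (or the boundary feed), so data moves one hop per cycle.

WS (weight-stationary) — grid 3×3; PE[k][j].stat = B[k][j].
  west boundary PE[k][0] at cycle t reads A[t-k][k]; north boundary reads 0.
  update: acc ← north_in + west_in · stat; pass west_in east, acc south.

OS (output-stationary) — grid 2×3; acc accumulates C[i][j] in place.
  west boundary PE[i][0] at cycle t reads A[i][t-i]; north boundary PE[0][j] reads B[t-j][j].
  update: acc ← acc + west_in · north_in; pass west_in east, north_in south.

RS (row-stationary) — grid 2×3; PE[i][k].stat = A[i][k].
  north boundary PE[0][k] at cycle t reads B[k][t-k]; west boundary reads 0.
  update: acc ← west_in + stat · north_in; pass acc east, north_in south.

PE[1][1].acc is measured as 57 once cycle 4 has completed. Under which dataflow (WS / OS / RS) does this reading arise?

dataflow = OS

Under WS (3×3), PE[1][1]:
  0: (1,1).acc=0  regs=<0,0>
  1: (1,1).acc=0  regs=<0,0>
  2: (1,1).acc=17  regs=<3,17>
  3: (1,1).acc=17  regs=<5,17>
  4: (1,1).acc=0  regs=<0,0>
Under OS (2×3), PE[1][1]:
  0: (1,1).acc=0  regs=<0,0>
  1: (1,1).acc=0  regs=<0,0>
  2: (1,1).acc=2  regs=<1,2>
  3: (1,1).acc=17  regs=<5,3>
  4: (1,1).acc=57  regs=<5,8>
Under RS (2×3), PE[1][1]:
  0: (1,1).acc=0  regs=<0,0>
  1: (1,1).acc=0  regs=<0,0>
  2: (1,1).acc=43  regs=<43,7>
  3: (1,1).acc=17  regs=<17,3>
  4: (1,1).acc=42  regs=<42,8>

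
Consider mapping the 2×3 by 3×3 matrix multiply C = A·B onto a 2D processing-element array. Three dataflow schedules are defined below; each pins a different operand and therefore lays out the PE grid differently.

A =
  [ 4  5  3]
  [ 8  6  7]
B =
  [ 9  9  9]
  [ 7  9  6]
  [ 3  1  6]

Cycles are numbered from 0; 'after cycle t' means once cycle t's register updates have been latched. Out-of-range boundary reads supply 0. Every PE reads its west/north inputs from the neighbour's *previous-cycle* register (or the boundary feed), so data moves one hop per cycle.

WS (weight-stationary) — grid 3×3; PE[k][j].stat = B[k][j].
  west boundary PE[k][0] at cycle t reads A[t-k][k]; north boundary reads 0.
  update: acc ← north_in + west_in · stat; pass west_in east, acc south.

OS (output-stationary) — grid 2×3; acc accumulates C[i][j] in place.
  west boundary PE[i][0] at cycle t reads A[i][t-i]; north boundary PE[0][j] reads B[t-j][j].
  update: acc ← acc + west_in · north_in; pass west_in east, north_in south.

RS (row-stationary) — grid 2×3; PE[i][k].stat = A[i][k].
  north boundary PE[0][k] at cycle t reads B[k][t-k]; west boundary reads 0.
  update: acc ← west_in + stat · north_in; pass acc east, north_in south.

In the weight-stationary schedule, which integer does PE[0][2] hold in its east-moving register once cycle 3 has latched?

WS (3×3). Following PE[0][2] plus its west/north inputs:
  after 0 — PE[0][1] acc=0, pass-E 0, pass-S 0
  after 0 — PE[0][2] acc=0, pass-E 0, pass-S 0
  after 1 — PE[0][1] acc=36, pass-E 4, pass-S 36
  after 1 — PE[0][2] acc=0, pass-E 0, pass-S 0
  after 2 — PE[0][1] acc=72, pass-E 8, pass-S 72
  after 2 — PE[0][2] acc=36, pass-E 4, pass-S 36
  after 3 — PE[0][1] acc=0, pass-E 0, pass-S 0
  after 3 — PE[0][2] acc=72, pass-E 8, pass-S 72

register = 8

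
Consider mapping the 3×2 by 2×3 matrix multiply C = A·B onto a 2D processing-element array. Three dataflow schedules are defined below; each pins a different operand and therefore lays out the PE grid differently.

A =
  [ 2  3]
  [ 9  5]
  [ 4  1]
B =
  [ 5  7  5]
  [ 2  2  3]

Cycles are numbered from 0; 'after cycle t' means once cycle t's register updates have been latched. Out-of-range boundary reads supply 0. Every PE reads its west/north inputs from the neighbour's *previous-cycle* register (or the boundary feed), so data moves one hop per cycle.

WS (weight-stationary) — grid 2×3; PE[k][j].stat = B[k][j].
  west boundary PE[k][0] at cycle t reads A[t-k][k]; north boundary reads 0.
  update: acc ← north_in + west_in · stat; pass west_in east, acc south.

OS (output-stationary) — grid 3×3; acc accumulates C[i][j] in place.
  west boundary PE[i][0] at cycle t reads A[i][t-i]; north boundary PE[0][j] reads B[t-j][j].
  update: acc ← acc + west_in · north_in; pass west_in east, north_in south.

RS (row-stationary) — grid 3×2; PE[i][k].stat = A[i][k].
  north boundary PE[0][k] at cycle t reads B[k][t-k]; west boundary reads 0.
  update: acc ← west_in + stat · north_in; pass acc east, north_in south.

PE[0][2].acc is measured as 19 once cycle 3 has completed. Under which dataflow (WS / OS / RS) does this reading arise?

Under WS (2×3), PE[0][2]:
  after 0 — PE[0][2] acc=0, pass-E 0, pass-S 0
  after 1 — PE[0][2] acc=0, pass-E 0, pass-S 0
  after 2 — PE[0][2] acc=10, pass-E 2, pass-S 10
  after 3 — PE[0][2] acc=45, pass-E 9, pass-S 45
Under OS (3×3), PE[0][2]:
  after 0 — PE[0][2] acc=0, pass-E 0, pass-S 0
  after 1 — PE[0][2] acc=0, pass-E 0, pass-S 0
  after 2 — PE[0][2] acc=10, pass-E 2, pass-S 5
  after 3 — PE[0][2] acc=19, pass-E 3, pass-S 3
— RS: 3×2 array has no PE[0][2].

dataflow = OS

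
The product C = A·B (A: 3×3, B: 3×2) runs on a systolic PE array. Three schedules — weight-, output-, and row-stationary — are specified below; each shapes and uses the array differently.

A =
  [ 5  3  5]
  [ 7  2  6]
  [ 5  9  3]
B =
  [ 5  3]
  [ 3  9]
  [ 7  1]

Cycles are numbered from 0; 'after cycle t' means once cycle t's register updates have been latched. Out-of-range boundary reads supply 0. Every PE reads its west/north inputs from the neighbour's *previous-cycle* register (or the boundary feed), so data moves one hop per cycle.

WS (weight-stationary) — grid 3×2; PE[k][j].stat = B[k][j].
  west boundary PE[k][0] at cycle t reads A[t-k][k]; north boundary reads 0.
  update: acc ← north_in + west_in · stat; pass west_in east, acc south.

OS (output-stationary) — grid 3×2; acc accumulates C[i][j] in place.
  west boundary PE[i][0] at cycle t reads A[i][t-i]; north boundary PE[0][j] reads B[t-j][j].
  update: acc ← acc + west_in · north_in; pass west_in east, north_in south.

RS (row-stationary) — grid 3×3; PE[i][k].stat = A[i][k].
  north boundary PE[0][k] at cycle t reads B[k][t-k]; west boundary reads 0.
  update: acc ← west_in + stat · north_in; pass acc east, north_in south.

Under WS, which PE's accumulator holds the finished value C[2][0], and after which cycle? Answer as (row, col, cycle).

WS: C[2][0] accumulates in PE[2][0]:
  [0] (2,0) acc=0 (h:0 v:0)
  [1] (2,0) acc=0 (h:0 v:0)
  [2] (2,0) acc=69 (h:5 v:69)
  [3] (2,0) acc=83 (h:6 v:83)
  [4] (2,0) acc=73 (h:3 v:73)

(row, col, cycle) = (2, 0, 4)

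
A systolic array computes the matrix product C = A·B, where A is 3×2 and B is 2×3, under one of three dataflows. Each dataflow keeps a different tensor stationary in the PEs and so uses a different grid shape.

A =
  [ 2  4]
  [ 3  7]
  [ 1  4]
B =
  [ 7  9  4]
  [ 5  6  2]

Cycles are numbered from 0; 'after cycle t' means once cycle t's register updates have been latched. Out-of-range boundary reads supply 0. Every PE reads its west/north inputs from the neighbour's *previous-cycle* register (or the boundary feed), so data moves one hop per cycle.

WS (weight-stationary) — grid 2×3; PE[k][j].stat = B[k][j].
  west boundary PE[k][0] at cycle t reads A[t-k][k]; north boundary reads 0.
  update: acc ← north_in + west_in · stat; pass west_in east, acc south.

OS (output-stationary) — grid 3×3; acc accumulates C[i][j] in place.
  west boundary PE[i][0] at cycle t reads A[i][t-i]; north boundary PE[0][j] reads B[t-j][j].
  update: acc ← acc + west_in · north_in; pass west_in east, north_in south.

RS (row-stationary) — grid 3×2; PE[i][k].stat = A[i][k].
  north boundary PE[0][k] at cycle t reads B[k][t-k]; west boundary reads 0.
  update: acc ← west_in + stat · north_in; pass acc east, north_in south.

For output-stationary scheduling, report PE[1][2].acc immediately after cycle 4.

PE[1][2].acc = 26

Tracing OS — 3×3 array, target PE[1][2]:
  0: (0,2).acc=0  regs=<0,0>
  0: (1,1).acc=0  regs=<0,0>
  0: (1,2).acc=0  regs=<0,0>
  1: (0,2).acc=0  regs=<0,0>
  1: (1,1).acc=0  regs=<0,0>
  1: (1,2).acc=0  regs=<0,0>
  2: (0,2).acc=8  regs=<2,4>
  2: (1,1).acc=27  regs=<3,9>
  2: (1,2).acc=0  regs=<0,0>
  3: (0,2).acc=16  regs=<4,2>
  3: (1,1).acc=69  regs=<7,6>
  3: (1,2).acc=12  regs=<3,4>
  4: (0,2).acc=16  regs=<0,0>
  4: (1,1).acc=69  regs=<0,0>
  4: (1,2).acc=26  regs=<7,2>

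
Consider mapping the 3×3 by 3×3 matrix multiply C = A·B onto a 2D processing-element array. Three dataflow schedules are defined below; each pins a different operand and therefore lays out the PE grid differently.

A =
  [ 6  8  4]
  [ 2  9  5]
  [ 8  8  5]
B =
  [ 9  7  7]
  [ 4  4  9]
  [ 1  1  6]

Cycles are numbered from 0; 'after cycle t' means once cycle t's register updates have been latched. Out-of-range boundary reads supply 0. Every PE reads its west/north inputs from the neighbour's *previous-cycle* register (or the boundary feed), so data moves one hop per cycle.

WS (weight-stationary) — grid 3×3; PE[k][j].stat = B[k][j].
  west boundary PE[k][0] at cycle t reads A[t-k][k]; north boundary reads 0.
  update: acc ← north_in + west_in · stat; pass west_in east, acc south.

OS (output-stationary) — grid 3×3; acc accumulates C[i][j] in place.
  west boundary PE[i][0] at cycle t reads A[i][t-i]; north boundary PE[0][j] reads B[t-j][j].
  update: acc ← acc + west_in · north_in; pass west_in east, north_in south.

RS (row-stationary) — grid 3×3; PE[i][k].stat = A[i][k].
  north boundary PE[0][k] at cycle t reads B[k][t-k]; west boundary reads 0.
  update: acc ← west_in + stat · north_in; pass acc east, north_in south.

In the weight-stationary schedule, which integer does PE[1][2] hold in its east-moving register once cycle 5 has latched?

register = 8

WS on a 3×3 grid — tracing PE[1][2] and its feeders:
  after 0 — PE[0][2] acc=0, pass-E 0, pass-S 0
  after 0 — PE[1][1] acc=0, pass-E 0, pass-S 0
  after 0 — PE[1][2] acc=0, pass-E 0, pass-S 0
  after 1 — PE[0][2] acc=0, pass-E 0, pass-S 0
  after 1 — PE[1][1] acc=0, pass-E 0, pass-S 0
  after 1 — PE[1][2] acc=0, pass-E 0, pass-S 0
  after 2 — PE[0][2] acc=42, pass-E 6, pass-S 42
  after 2 — PE[1][1] acc=74, pass-E 8, pass-S 74
  after 2 — PE[1][2] acc=0, pass-E 0, pass-S 0
  after 3 — PE[0][2] acc=14, pass-E 2, pass-S 14
  after 3 — PE[1][1] acc=50, pass-E 9, pass-S 50
  after 3 — PE[1][2] acc=114, pass-E 8, pass-S 114
  after 4 — PE[0][2] acc=56, pass-E 8, pass-S 56
  after 4 — PE[1][1] acc=88, pass-E 8, pass-S 88
  after 4 — PE[1][2] acc=95, pass-E 9, pass-S 95
  after 5 — PE[0][2] acc=0, pass-E 0, pass-S 0
  after 5 — PE[1][1] acc=0, pass-E 0, pass-S 0
  after 5 — PE[1][2] acc=128, pass-E 8, pass-S 128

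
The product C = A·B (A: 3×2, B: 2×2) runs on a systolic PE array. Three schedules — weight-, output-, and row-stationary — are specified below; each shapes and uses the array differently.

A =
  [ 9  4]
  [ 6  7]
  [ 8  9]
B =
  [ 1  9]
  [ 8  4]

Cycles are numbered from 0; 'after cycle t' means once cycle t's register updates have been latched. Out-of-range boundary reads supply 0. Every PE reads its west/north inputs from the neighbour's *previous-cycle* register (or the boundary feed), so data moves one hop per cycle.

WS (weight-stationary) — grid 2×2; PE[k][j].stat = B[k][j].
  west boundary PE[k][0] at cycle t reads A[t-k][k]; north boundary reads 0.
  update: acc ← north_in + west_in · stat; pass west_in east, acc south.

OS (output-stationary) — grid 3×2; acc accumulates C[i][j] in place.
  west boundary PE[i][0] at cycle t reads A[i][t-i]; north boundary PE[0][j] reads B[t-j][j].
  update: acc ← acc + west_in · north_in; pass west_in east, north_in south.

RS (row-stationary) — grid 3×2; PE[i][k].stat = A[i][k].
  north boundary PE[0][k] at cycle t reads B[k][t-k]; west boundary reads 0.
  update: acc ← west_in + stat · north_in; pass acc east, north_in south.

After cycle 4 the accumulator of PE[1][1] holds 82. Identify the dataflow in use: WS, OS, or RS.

dataflow = OS

— WS: 2×2; PE[1][1] trace:
  t=0 PE[1][1]: acc=0 h=0 v=0
  t=1 PE[1][1]: acc=0 h=0 v=0
  t=2 PE[1][1]: acc=97 h=4 v=97
  t=3 PE[1][1]: acc=82 h=7 v=82
  t=4 PE[1][1]: acc=108 h=9 v=108
— OS: 3×2; PE[1][1] trace:
  t=0 PE[1][1]: acc=0 h=0 v=0
  t=1 PE[1][1]: acc=0 h=0 v=0
  t=2 PE[1][1]: acc=54 h=6 v=9
  t=3 PE[1][1]: acc=82 h=7 v=4
  t=4 PE[1][1]: acc=82 h=0 v=0
— RS: 3×2; PE[1][1] trace:
  t=0 PE[1][1]: acc=0 h=0 v=0
  t=1 PE[1][1]: acc=0 h=0 v=0
  t=2 PE[1][1]: acc=62 h=62 v=8
  t=3 PE[1][1]: acc=82 h=82 v=4
  t=4 PE[1][1]: acc=0 h=0 v=0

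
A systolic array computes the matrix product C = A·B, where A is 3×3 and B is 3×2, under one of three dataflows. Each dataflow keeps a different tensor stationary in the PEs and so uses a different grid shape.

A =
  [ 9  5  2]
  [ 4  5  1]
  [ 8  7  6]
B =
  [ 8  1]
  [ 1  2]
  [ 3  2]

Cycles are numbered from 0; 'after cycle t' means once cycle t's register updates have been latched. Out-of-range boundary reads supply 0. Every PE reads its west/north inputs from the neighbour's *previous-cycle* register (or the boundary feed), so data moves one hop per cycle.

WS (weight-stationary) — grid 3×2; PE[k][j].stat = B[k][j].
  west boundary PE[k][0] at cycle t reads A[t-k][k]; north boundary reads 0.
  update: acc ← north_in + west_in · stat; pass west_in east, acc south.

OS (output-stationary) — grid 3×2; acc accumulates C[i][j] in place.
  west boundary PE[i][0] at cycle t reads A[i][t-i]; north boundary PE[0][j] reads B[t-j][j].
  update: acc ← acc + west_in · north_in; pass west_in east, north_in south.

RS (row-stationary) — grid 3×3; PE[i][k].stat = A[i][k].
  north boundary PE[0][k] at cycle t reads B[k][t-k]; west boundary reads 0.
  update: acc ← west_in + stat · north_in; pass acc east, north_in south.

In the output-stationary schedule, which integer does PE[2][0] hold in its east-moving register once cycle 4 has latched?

register = 6

Tracing OS — 3×2 array, target PE[2][0]:
  t=0 PE[1][0]: acc=0 h=0 v=0
  t=0 PE[2][0]: acc=0 h=0 v=0
  t=1 PE[1][0]: acc=32 h=4 v=8
  t=1 PE[2][0]: acc=0 h=0 v=0
  t=2 PE[1][0]: acc=37 h=5 v=1
  t=2 PE[2][0]: acc=64 h=8 v=8
  t=3 PE[1][0]: acc=40 h=1 v=3
  t=3 PE[2][0]: acc=71 h=7 v=1
  t=4 PE[1][0]: acc=40 h=0 v=0
  t=4 PE[2][0]: acc=89 h=6 v=3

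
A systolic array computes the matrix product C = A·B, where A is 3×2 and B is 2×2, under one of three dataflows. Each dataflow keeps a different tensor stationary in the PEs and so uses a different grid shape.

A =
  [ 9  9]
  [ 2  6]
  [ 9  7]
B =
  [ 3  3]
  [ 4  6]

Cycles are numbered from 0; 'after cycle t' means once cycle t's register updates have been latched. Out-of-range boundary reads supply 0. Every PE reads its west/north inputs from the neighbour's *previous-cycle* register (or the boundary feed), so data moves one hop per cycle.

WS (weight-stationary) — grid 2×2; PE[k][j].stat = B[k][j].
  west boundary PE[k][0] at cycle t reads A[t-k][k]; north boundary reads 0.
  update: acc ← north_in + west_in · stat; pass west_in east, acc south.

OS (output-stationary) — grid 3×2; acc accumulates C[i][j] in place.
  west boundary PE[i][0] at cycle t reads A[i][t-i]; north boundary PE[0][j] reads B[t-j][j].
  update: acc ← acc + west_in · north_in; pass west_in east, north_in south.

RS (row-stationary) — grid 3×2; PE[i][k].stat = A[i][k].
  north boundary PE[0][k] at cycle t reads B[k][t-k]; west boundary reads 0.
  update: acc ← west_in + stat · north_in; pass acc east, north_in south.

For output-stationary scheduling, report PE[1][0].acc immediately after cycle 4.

PE[1][0].acc = 30

OS on a 3×2 grid — tracing PE[1][0] and its feeders:
  after 0 — PE[0][0] acc=27, pass-E 9, pass-S 3
  after 0 — PE[1][0] acc=0, pass-E 0, pass-S 0
  after 1 — PE[0][0] acc=63, pass-E 9, pass-S 4
  after 1 — PE[1][0] acc=6, pass-E 2, pass-S 3
  after 2 — PE[0][0] acc=63, pass-E 0, pass-S 0
  after 2 — PE[1][0] acc=30, pass-E 6, pass-S 4
  after 3 — PE[0][0] acc=63, pass-E 0, pass-S 0
  after 3 — PE[1][0] acc=30, pass-E 0, pass-S 0
  after 4 — PE[0][0] acc=63, pass-E 0, pass-S 0
  after 4 — PE[1][0] acc=30, pass-E 0, pass-S 0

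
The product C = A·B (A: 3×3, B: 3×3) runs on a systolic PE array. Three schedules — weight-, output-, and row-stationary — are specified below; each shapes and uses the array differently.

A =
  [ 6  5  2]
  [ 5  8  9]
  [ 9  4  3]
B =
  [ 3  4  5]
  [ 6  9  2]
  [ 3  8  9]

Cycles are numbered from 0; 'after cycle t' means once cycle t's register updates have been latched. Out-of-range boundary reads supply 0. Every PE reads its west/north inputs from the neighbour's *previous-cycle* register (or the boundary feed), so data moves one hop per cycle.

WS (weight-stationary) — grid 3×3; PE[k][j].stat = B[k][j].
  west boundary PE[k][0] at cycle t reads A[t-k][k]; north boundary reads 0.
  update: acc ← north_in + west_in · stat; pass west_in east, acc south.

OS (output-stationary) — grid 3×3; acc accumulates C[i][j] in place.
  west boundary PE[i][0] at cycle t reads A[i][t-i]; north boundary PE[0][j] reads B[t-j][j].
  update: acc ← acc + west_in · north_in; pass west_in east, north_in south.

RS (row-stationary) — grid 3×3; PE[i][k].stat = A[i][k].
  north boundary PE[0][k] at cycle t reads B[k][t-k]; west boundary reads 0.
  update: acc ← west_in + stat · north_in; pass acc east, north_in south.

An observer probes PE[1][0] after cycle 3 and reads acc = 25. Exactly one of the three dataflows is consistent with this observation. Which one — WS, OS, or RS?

dataflow = RS

Under WS (3×3), PE[1][0]:
  cycle 0: PE[1][0] → acc 0, east 0, south 0
  cycle 1: PE[1][0] → acc 48, east 5, south 48
  cycle 2: PE[1][0] → acc 63, east 8, south 63
  cycle 3: PE[1][0] → acc 51, east 4, south 51
Under OS (3×3), PE[1][0]:
  cycle 0: PE[1][0] → acc 0, east 0, south 0
  cycle 1: PE[1][0] → acc 15, east 5, south 3
  cycle 2: PE[1][0] → acc 63, east 8, south 6
  cycle 3: PE[1][0] → acc 90, east 9, south 3
Under RS (3×3), PE[1][0]:
  cycle 0: PE[1][0] → acc 0, east 0, south 0
  cycle 1: PE[1][0] → acc 15, east 15, south 3
  cycle 2: PE[1][0] → acc 20, east 20, south 4
  cycle 3: PE[1][0] → acc 25, east 25, south 5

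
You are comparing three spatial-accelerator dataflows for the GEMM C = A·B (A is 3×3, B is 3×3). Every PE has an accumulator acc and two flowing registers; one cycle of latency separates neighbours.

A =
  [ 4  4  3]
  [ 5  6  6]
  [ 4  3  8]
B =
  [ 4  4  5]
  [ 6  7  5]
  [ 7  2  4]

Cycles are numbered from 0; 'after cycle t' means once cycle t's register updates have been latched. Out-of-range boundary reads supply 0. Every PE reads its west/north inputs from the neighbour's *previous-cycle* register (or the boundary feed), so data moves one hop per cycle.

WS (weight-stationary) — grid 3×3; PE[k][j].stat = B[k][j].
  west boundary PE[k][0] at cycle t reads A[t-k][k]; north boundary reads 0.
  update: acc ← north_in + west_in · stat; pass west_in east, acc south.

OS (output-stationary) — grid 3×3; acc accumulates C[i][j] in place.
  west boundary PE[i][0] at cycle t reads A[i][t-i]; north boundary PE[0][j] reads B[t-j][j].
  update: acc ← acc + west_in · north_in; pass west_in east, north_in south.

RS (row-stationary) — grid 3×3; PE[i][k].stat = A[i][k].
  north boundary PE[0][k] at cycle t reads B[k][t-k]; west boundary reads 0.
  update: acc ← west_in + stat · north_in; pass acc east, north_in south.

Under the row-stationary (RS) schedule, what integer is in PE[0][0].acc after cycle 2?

PE[0][0].acc = 20

RS 3×3: PE[0][0] cycle-by-cycle (with neighbour feeds):
  [0] (0,0) acc=16 (h:16 v:4)
  [1] (0,0) acc=16 (h:16 v:4)
  [2] (0,0) acc=20 (h:20 v:5)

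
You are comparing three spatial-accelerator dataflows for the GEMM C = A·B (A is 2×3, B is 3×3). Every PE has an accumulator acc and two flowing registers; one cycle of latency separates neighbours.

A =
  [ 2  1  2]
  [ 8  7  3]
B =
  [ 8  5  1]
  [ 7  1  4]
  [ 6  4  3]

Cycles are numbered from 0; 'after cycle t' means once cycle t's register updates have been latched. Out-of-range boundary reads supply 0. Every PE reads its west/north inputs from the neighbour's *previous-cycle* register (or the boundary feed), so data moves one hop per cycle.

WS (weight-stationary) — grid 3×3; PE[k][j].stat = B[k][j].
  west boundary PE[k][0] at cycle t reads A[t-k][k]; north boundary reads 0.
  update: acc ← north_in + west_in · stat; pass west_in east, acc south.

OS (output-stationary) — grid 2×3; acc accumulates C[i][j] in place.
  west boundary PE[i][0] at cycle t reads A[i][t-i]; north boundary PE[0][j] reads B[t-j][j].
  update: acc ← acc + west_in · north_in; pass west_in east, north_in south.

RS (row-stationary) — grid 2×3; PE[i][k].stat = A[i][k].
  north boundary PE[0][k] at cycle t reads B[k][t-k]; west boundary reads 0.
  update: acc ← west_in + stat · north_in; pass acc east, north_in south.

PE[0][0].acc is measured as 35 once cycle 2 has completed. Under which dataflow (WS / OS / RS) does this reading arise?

— WS: 3×3; PE[0][0] trace:
  t=0 PE[0][0]: acc=16 h=2 v=16
  t=1 PE[0][0]: acc=64 h=8 v=64
  t=2 PE[0][0]: acc=0 h=0 v=0
— OS: 2×3; PE[0][0] trace:
  t=0 PE[0][0]: acc=16 h=2 v=8
  t=1 PE[0][0]: acc=23 h=1 v=7
  t=2 PE[0][0]: acc=35 h=2 v=6
— RS: 2×3; PE[0][0] trace:
  t=0 PE[0][0]: acc=16 h=16 v=8
  t=1 PE[0][0]: acc=10 h=10 v=5
  t=2 PE[0][0]: acc=2 h=2 v=1

dataflow = OS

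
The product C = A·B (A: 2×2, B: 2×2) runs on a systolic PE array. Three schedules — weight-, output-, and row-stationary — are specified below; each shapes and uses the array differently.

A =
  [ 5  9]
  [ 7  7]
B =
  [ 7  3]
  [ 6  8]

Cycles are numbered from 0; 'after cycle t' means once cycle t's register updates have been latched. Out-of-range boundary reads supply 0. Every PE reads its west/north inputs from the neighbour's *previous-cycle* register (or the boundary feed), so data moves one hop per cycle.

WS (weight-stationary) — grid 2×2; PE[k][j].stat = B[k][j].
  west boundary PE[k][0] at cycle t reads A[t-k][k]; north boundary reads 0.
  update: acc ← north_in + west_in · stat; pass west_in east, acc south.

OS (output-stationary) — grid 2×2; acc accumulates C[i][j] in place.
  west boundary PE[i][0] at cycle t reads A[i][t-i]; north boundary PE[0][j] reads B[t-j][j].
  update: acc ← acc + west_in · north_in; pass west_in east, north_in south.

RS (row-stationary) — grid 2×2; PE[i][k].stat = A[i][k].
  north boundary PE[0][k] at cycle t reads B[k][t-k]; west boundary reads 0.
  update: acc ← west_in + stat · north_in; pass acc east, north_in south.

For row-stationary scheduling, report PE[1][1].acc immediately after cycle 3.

Tracing RS — 2×2 array, target PE[1][1]:
  step 0 · PE0,1: acc=0; fwd→0 fwd↓0
  step 0 · PE1,0: acc=0; fwd→0 fwd↓0
  step 0 · PE1,1: acc=0; fwd→0 fwd↓0
  step 1 · PE0,1: acc=89; fwd→89 fwd↓6
  step 1 · PE1,0: acc=49; fwd→49 fwd↓7
  step 1 · PE1,1: acc=0; fwd→0 fwd↓0
  step 2 · PE0,1: acc=87; fwd→87 fwd↓8
  step 2 · PE1,0: acc=21; fwd→21 fwd↓3
  step 2 · PE1,1: acc=91; fwd→91 fwd↓6
  step 3 · PE0,1: acc=0; fwd→0 fwd↓0
  step 3 · PE1,0: acc=0; fwd→0 fwd↓0
  step 3 · PE1,1: acc=77; fwd→77 fwd↓8

PE[1][1].acc = 77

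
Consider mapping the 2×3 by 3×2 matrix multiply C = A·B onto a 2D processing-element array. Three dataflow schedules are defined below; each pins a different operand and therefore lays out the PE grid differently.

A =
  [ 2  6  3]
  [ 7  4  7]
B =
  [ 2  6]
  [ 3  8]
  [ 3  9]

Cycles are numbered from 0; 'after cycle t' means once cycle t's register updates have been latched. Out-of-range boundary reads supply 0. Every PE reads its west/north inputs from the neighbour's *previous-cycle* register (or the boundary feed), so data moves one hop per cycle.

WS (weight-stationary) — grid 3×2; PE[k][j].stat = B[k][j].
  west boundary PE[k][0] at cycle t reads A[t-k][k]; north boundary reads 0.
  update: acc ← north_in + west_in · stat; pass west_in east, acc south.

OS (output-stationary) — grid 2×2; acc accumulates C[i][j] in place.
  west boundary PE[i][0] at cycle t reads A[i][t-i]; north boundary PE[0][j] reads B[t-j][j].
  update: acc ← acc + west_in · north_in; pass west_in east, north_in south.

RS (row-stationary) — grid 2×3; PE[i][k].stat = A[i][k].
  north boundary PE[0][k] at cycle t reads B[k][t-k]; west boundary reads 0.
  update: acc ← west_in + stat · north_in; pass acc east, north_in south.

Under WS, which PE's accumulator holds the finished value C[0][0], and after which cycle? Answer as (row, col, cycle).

WS — PE[2][0] is where C[0][0] collects:
  c0 r2c0: 0 / 0 / 0
  c1 r2c0: 0 / 0 / 0
  c2 r2c0: 31 / 3 / 31

(row, col, cycle) = (2, 0, 2)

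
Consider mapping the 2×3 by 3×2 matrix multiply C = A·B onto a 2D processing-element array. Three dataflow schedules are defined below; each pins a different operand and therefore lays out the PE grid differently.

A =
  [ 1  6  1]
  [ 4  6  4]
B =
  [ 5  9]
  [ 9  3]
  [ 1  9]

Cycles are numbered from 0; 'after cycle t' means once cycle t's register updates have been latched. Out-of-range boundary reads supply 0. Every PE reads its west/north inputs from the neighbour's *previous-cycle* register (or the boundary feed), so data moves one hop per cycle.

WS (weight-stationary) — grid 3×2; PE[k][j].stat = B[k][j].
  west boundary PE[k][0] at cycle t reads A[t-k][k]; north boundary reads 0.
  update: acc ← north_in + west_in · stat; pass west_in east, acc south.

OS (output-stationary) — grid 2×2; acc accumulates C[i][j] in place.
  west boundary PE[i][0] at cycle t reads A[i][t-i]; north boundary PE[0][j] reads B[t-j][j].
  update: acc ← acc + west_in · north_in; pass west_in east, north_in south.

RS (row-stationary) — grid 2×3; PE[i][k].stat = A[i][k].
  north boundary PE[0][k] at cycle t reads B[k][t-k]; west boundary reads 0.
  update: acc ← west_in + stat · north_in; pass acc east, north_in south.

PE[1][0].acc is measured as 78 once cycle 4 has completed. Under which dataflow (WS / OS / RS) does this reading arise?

WS [3×2] PE[1][0] across cycles:
  @0  [1,0]  acc 0  |  →0  ↓0
  @1  [1,0]  acc 59  |  →6  ↓59
  @2  [1,0]  acc 74  |  →6  ↓74
  @3  [1,0]  acc 0  |  →0  ↓0
  @4  [1,0]  acc 0  |  →0  ↓0
OS [2×2] PE[1][0] across cycles:
  @0  [1,0]  acc 0  |  →0  ↓0
  @1  [1,0]  acc 20  |  →4  ↓5
  @2  [1,0]  acc 74  |  →6  ↓9
  @3  [1,0]  acc 78  |  →4  ↓1
  @4  [1,0]  acc 78  |  →0  ↓0
RS [2×3] PE[1][0] across cycles:
  @0  [1,0]  acc 0  |  →0  ↓0
  @1  [1,0]  acc 20  |  →20  ↓5
  @2  [1,0]  acc 36  |  →36  ↓9
  @3  [1,0]  acc 0  |  →0  ↓0
  @4  [1,0]  acc 0  |  →0  ↓0

dataflow = OS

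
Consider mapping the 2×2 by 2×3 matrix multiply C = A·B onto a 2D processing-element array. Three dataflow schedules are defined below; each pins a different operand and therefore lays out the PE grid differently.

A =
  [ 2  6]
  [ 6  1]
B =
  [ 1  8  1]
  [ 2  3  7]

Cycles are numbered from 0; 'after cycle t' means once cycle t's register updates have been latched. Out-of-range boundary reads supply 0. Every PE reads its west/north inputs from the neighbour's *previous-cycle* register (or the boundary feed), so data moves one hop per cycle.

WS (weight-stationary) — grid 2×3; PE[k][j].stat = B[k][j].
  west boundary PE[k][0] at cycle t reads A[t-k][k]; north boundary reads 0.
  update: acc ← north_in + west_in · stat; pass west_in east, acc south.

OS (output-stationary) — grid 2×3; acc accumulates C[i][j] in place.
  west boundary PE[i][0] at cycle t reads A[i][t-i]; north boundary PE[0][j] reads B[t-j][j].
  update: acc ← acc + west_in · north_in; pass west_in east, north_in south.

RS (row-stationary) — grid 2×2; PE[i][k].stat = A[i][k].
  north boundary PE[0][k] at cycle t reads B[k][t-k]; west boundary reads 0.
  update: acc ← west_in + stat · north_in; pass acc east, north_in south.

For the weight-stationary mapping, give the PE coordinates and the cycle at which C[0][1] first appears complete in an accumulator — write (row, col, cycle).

(row, col, cycle) = (1, 1, 2)

WS: C[0][1] accumulates in PE[1][1]:
  [0] (1,1) acc=0 (h:0 v:0)
  [1] (1,1) acc=0 (h:0 v:0)
  [2] (1,1) acc=34 (h:6 v:34)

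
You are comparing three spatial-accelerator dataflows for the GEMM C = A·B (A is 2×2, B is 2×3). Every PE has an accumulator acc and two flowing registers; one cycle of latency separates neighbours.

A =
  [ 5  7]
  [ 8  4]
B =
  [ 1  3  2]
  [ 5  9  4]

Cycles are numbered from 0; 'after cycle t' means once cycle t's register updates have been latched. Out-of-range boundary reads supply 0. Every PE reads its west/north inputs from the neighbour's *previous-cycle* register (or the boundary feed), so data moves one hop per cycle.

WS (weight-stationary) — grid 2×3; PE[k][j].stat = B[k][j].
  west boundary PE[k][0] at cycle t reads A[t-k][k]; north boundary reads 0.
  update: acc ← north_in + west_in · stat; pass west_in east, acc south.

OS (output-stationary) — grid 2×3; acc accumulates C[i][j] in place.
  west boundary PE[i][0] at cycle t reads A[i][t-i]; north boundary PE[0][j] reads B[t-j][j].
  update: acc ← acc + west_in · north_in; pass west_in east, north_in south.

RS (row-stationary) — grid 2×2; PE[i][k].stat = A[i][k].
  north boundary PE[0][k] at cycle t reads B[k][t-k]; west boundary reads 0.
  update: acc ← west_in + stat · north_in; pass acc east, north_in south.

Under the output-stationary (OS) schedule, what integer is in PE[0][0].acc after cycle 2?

Tracing OS — 2×3 array, target PE[0][0]:
  0: (0,0).acc=5  regs=<5,1>
  1: (0,0).acc=40  regs=<7,5>
  2: (0,0).acc=40  regs=<0,0>

PE[0][0].acc = 40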